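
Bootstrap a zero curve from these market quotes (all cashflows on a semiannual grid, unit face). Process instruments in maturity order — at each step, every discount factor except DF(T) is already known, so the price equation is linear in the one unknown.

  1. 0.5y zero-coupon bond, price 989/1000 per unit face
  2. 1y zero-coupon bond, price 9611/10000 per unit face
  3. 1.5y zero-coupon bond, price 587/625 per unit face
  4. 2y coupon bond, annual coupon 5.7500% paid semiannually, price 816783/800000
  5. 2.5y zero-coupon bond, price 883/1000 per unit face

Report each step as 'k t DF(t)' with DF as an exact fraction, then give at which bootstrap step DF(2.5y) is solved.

1 1/2 989/1000
2 1 9611/10000
3 3/2 587/625
4 2 9117/10000
5 5/2 883/1000
DF(2.5y) is solved at step 5

step 1 [0.5y] zero: DF = P = 989/1000 ≈ 0.989000
step 2 [1y] zero: DF = P = 9611/10000 ≈ 0.961100
step 3 [1.5y] zero: DF = P = 587/625 ≈ 0.939200
step 4 [2y] bond c/2=23/800: DF=(816783/800000 − 23/800·(0.989000+0.961100+0.939200))/(1+23/800) = 9117/10000 ≈ 0.911700
step 5 [2.5y] zero: DF = P = 883/1000 ≈ 0.883000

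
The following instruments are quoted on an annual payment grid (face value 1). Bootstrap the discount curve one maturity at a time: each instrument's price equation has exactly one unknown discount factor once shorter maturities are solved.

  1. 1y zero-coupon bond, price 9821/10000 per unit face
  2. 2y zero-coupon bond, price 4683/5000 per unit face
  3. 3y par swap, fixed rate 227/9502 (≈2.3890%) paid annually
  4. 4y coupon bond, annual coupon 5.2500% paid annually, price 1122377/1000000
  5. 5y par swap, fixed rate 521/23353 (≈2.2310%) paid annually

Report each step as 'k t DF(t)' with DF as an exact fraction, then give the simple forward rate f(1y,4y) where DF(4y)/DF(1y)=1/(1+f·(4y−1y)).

1 1 9821/10000
2 2 4683/5000
3 3 9319/10000
4 4 4621/5000
5 5 4479/5000
f(1y,4y) = ((9821/10000)/(4621/5000) − 1)/(3) = 193/9242 ≈ 2.0883%

step 1 [1y] zero: DF = P = 9821/10000 ≈ 0.982100
step 2 [2y] zero: DF = P = 4683/5000 ≈ 0.936600
step 3 [3y] swap r/1=227/9502: DF=(1 − 227/9502·(0.982100+0.936600))/(1+227/9502) = 9319/10000 ≈ 0.931900
step 4 [4y] bond c/1=21/400: DF=(1122377/1000000 − 21/400·(0.982100+0.936600+0.931900))/(1+21/400) = 4621/5000 ≈ 0.924200
step 5 [5y] swap r/1=521/23353: DF=(1 − 521/23353·(0.982100+0.936600+0.931900+0.924200))/(1+521/23353) = 4479/5000 ≈ 0.895800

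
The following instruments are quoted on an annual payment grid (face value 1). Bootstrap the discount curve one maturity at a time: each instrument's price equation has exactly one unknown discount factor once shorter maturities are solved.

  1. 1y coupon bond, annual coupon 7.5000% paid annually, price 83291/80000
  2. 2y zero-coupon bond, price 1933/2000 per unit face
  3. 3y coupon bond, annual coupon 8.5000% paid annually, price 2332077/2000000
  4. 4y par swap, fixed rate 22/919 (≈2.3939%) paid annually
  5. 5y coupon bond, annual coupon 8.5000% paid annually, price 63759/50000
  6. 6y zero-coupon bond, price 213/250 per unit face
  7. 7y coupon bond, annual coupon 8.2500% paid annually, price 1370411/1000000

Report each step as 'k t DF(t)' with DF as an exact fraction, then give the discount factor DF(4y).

step 1 [1y] bond c/1=3/40: DF=(83291/80000 − 3/40·(0))/(1+3/40) = 1937/2000 ≈ 0.968500
step 2 [2y] zero: DF = P = 1933/2000 ≈ 0.966500
step 3 [3y] bond c/1=17/200: DF=(2332077/2000000 − 17/200·(0.968500+0.966500))/(1+17/200) = 9231/10000 ≈ 0.923100
step 4 [4y] swap r/1=22/919: DF=(1 − 22/919·(0.968500+0.966500+0.923100))/(1+22/919) = 4549/5000 ≈ 0.909800
step 5 [5y] bond c/1=17/200: DF=(63759/50000 − 17/200·(0.968500+0.966500+0.923100+0.909800))/(1+17/200) = 8801/10000 ≈ 0.880100
step 6 [6y] zero: DF = P = 213/250 ≈ 0.852000
step 7 [7y] bond c/1=33/400: DF=(1370411/1000000 − 33/400·(0.968500+0.966500+0.923100+0.909800+0.880100+0.852000))/(1+33/400) = 2117/2500 ≈ 0.846800

1 1 1937/2000
2 2 1933/2000
3 3 9231/10000
4 4 4549/5000
5 5 8801/10000
6 6 213/250
7 7 2117/2500
DF(4y) = 4549/5000 ≈ 0.909800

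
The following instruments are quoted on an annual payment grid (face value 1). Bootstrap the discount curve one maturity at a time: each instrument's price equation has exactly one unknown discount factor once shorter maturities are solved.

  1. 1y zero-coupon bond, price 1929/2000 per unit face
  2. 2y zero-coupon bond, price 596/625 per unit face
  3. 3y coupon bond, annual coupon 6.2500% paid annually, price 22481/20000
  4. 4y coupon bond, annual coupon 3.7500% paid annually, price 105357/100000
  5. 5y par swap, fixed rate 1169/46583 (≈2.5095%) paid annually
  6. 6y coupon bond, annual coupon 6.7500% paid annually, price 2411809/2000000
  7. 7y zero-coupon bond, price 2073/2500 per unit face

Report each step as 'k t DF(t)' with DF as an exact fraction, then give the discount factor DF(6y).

step 1 [1y] zero: DF = P = 1929/2000 ≈ 0.964500
step 2 [2y] zero: DF = P = 596/625 ≈ 0.953600
step 3 [3y] bond c/1=1/16: DF=(22481/20000 − 1/16·(0.964500+0.953600))/(1+1/16) = 9451/10000 ≈ 0.945100
step 4 [4y] bond c/1=3/80: DF=(105357/100000 − 3/80·(0.964500+0.953600+0.945100))/(1+3/80) = 114/125 ≈ 0.912000
step 5 [5y] swap r/1=1169/46583: DF=(1 − 1169/46583·(0.964500+0.953600+0.945100+0.912000))/(1+1169/46583) = 8831/10000 ≈ 0.883100
step 6 [6y] bond c/1=27/400: DF=(2411809/2000000 − 27/400·(0.964500+0.953600+0.945100+0.912000+0.883100))/(1+27/400) = 8351/10000 ≈ 0.835100
step 7 [7y] zero: DF = P = 2073/2500 ≈ 0.829200

1 1 1929/2000
2 2 596/625
3 3 9451/10000
4 4 114/125
5 5 8831/10000
6 6 8351/10000
7 7 2073/2500
DF(6y) = 8351/10000 ≈ 0.835100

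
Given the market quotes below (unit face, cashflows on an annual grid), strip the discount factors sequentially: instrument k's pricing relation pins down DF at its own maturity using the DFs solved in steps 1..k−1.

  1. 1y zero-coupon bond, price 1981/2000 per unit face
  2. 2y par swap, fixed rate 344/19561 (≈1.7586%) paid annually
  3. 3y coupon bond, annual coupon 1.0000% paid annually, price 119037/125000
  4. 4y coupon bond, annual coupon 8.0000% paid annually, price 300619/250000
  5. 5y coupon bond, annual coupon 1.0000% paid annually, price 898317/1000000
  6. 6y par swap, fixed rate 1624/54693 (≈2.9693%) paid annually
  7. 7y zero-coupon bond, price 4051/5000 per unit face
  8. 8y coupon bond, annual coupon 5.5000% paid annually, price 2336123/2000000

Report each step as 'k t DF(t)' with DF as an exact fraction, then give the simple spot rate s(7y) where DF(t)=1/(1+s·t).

1 1 1981/2000
2 2 1207/1250
3 3 1847/2000
4 4 9001/10000
5 5 213/250
6 6 1047/1250
7 7 4051/5000
8 8 3899/5000
s(7y) = (1/(4051/5000) − 1)/(7) = 949/28357 ≈ 3.3466%

step 1 [1y] zero: DF = P = 1981/2000 ≈ 0.990500
step 2 [2y] swap r/1=344/19561: DF=(1 − 344/19561·(0.990500))/(1+344/19561) = 1207/1250 ≈ 0.965600
step 3 [3y] bond c/1=1/100: DF=(119037/125000 − 1/100·(0.990500+0.965600))/(1+1/100) = 1847/2000 ≈ 0.923500
step 4 [4y] bond c/1=2/25: DF=(300619/250000 − 2/25·(0.990500+0.965600+0.923500))/(1+2/25) = 9001/10000 ≈ 0.900100
step 5 [5y] bond c/1=1/100: DF=(898317/1000000 − 1/100·(0.990500+0.965600+0.923500+0.900100))/(1+1/100) = 213/250 ≈ 0.852000
step 6 [6y] swap r/1=1624/54693: DF=(1 − 1624/54693·(0.990500+0.965600+0.923500+0.900100+0.852000))/(1+1624/54693) = 1047/1250 ≈ 0.837600
step 7 [7y] zero: DF = P = 4051/5000 ≈ 0.810200
step 8 [8y] bond c/1=11/200: DF=(2336123/2000000 − 11/200·(0.990500+0.965600+0.923500+0.900100+0.852000+0.837600+0.810200))/(1+11/200) = 3899/5000 ≈ 0.779800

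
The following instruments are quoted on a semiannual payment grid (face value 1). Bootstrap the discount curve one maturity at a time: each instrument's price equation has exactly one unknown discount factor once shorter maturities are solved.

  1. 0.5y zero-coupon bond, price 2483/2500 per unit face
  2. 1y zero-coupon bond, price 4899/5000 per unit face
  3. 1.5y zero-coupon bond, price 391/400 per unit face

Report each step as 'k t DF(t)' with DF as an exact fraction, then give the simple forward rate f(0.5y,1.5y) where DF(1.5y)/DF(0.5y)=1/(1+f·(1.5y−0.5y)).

1 1/2 2483/2500
2 1 4899/5000
3 3/2 391/400
f(0.5y,1.5y) = ((2483/2500)/(391/400) − 1)/(1) = 157/9775 ≈ 1.6061%

step 1 [0.5y] zero: DF = P = 2483/2500 ≈ 0.993200
step 2 [1y] zero: DF = P = 4899/5000 ≈ 0.979800
step 3 [1.5y] zero: DF = P = 391/400 ≈ 0.977500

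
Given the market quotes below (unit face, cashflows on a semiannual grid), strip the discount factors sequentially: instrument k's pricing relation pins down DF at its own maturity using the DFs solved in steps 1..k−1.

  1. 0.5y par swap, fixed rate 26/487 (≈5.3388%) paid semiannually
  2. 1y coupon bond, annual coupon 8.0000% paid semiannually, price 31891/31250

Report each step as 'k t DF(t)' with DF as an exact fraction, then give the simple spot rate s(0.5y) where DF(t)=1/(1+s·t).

step 1 [0.5y] swap r/2=13/487: DF=(1 − 13/487·(0))/(1+13/487) = 487/500 ≈ 0.974000
step 2 [1y] bond c/2=1/25: DF=(31891/31250 − 1/25·(0.974000))/(1+1/25) = 4719/5000 ≈ 0.943800

1 1/2 487/500
2 1 4719/5000
s(0.5y) = (1/(487/500) − 1)/(1/2) = 26/487 ≈ 5.3388%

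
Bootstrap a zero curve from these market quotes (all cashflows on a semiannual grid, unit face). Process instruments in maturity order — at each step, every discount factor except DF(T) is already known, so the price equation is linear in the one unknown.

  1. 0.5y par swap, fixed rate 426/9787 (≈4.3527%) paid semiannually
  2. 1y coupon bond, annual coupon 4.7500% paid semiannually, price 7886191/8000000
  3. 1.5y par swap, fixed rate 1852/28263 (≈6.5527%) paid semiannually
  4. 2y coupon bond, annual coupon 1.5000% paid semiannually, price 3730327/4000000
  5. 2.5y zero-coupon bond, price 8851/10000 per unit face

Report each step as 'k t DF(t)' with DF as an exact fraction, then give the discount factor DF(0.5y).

step 1 [0.5y] swap r/2=213/9787: DF=(1 − 213/9787·(0))/(1+213/9787) = 9787/10000 ≈ 0.978700
step 2 [1y] bond c/2=19/800: DF=(7886191/8000000 − 19/800·(0.978700))/(1+19/800) = 4701/5000 ≈ 0.940200
step 3 [1.5y] swap r/2=926/28263: DF=(1 − 926/28263·(0.978700+0.940200))/(1+926/28263) = 4537/5000 ≈ 0.907400
step 4 [2y] bond c/2=3/400: DF=(3730327/4000000 − 3/400·(0.978700+0.940200+0.907400))/(1+3/400) = 4523/5000 ≈ 0.904600
step 5 [2.5y] zero: DF = P = 8851/10000 ≈ 0.885100

1 1/2 9787/10000
2 1 4701/5000
3 3/2 4537/5000
4 2 4523/5000
5 5/2 8851/10000
DF(0.5y) = 9787/10000 ≈ 0.978700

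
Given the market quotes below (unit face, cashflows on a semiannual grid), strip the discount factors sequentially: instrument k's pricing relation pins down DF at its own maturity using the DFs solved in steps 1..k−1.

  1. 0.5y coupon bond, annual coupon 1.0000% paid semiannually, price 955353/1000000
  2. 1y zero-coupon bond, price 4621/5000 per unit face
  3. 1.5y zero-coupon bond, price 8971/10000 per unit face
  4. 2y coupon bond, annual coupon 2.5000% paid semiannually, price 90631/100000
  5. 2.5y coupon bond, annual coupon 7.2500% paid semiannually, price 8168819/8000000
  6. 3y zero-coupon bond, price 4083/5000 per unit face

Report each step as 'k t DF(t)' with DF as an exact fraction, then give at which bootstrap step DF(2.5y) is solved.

step 1 [0.5y] bond c/2=1/200: DF=(955353/1000000 − 1/200·(0))/(1+1/200) = 4753/5000 ≈ 0.950600
step 2 [1y] zero: DF = P = 4621/5000 ≈ 0.924200
step 3 [1.5y] zero: DF = P = 8971/10000 ≈ 0.897100
step 4 [2y] bond c/2=1/80: DF=(90631/100000 − 1/80·(0.950600+0.924200+0.897100))/(1+1/80) = 8609/10000 ≈ 0.860900
step 5 [2.5y] bond c/2=29/800: DF=(8168819/8000000 − 29/800·(0.950600+0.924200+0.897100+0.860900))/(1+29/800) = 8583/10000 ≈ 0.858300
step 6 [3y] zero: DF = P = 4083/5000 ≈ 0.816600

1 1/2 4753/5000
2 1 4621/5000
3 3/2 8971/10000
4 2 8609/10000
5 5/2 8583/10000
6 3 4083/5000
DF(2.5y) is solved at step 5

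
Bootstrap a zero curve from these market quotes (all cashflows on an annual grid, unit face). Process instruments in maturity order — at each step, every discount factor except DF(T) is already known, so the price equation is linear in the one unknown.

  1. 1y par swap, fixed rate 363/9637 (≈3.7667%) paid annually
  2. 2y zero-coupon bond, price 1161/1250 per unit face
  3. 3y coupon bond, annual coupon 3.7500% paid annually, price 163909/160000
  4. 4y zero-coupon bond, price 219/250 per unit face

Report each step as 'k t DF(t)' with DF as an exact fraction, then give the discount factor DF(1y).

step 1 [1y] swap r/1=363/9637: DF=(1 − 363/9637·(0))/(1+363/9637) = 9637/10000 ≈ 0.963700
step 2 [2y] zero: DF = P = 1161/1250 ≈ 0.928800
step 3 [3y] bond c/1=3/80: DF=(163909/160000 − 3/80·(0.963700+0.928800))/(1+3/80) = 919/1000 ≈ 0.919000
step 4 [4y] zero: DF = P = 219/250 ≈ 0.876000

1 1 9637/10000
2 2 1161/1250
3 3 919/1000
4 4 219/250
DF(1y) = 9637/10000 ≈ 0.963700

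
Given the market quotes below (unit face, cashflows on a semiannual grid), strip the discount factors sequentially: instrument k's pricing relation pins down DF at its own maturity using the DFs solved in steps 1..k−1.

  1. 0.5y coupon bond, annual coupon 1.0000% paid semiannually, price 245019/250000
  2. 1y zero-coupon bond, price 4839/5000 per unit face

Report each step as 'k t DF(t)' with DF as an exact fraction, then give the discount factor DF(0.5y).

step 1 [0.5y] bond c/2=1/200: DF=(245019/250000 − 1/200·(0))/(1+1/200) = 1219/1250 ≈ 0.975200
step 2 [1y] zero: DF = P = 4839/5000 ≈ 0.967800

1 1/2 1219/1250
2 1 4839/5000
DF(0.5y) = 1219/1250 ≈ 0.975200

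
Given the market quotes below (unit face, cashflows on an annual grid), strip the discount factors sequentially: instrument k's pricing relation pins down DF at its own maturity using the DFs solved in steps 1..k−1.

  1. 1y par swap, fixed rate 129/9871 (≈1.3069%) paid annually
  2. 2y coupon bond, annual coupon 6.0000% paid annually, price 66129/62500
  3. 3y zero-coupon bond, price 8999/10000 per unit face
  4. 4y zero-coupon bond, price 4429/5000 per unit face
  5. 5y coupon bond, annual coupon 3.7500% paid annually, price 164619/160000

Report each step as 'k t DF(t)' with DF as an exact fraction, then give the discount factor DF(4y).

1 1 9871/10000
2 2 9423/10000
3 3 8999/10000
4 4 4429/5000
5 5 4287/5000
DF(4y) = 4429/5000 ≈ 0.885800

step 1 [1y] swap r/1=129/9871: DF=(1 − 129/9871·(0))/(1+129/9871) = 9871/10000 ≈ 0.987100
step 2 [2y] bond c/1=3/50: DF=(66129/62500 − 3/50·(0.987100))/(1+3/50) = 9423/10000 ≈ 0.942300
step 3 [3y] zero: DF = P = 8999/10000 ≈ 0.899900
step 4 [4y] zero: DF = P = 4429/5000 ≈ 0.885800
step 5 [5y] bond c/1=3/80: DF=(164619/160000 − 3/80·(0.987100+0.942300+0.899900+0.885800))/(1+3/80) = 4287/5000 ≈ 0.857400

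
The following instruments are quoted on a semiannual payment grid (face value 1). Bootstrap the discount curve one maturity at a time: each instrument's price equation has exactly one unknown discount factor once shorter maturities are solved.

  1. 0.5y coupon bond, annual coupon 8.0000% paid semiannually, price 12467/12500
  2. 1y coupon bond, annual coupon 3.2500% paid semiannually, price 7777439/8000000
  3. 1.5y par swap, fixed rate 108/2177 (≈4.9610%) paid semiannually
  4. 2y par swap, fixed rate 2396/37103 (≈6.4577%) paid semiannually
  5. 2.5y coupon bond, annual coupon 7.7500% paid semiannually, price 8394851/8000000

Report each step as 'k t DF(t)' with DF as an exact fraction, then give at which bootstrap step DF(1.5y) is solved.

step 1 [0.5y] bond c/2=1/25: DF=(12467/12500 − 1/25·(0))/(1+1/25) = 959/1000 ≈ 0.959000
step 2 [1y] bond c/2=13/800: DF=(7777439/8000000 − 13/800·(0.959000))/(1+13/800) = 9413/10000 ≈ 0.941300
step 3 [1.5y] swap r/2=54/2177: DF=(1 − 54/2177·(0.959000+0.941300))/(1+54/2177) = 4649/5000 ≈ 0.929800
step 4 [2y] swap r/2=1198/37103: DF=(1 − 1198/37103·(0.959000+0.941300+0.929800))/(1+1198/37103) = 4401/5000 ≈ 0.880200
step 5 [2.5y] bond c/2=31/800: DF=(8394851/8000000 − 31/800·(0.959000+0.941300+0.929800+0.880200))/(1+31/800) = 4359/5000 ≈ 0.871800

1 1/2 959/1000
2 1 9413/10000
3 3/2 4649/5000
4 2 4401/5000
5 5/2 4359/5000
DF(1.5y) is solved at step 3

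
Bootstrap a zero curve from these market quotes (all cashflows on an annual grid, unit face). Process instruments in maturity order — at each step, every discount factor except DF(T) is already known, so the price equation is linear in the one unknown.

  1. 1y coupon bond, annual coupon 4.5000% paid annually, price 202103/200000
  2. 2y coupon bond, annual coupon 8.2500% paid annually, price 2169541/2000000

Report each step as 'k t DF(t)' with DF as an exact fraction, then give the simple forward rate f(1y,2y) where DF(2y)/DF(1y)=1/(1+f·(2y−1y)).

1 1 967/1000
2 2 2321/2500
f(1y,2y) = ((967/1000)/(2321/2500) − 1)/(1) = 193/4642 ≈ 4.1577%

step 1 [1y] bond c/1=9/200: DF=(202103/200000 − 9/200·(0))/(1+9/200) = 967/1000 ≈ 0.967000
step 2 [2y] bond c/1=33/400: DF=(2169541/2000000 − 33/400·(0.967000))/(1+33/400) = 2321/2500 ≈ 0.928400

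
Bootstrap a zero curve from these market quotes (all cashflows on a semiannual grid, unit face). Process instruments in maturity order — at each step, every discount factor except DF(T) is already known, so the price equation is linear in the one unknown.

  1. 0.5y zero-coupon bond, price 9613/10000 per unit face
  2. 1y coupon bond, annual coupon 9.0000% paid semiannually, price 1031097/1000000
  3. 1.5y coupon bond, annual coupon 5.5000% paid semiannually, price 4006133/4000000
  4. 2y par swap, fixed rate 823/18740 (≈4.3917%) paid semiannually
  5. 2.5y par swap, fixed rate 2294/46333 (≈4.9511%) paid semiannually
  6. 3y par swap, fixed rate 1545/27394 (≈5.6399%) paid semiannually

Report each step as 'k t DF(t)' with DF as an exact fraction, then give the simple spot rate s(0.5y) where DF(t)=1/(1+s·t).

step 1 [0.5y] zero: DF = P = 9613/10000 ≈ 0.961300
step 2 [1y] bond c/2=9/200: DF=(1031097/1000000 − 9/200·(0.961300))/(1+9/200) = 9453/10000 ≈ 0.945300
step 3 [1.5y] bond c/2=11/400: DF=(4006133/4000000 − 11/400·(0.961300+0.945300))/(1+11/400) = 9237/10000 ≈ 0.923700
step 4 [2y] swap r/2=823/37480: DF=(1 − 823/37480·(0.961300+0.945300+0.923700))/(1+823/37480) = 9177/10000 ≈ 0.917700
step 5 [2.5y] swap r/2=1147/46333: DF=(1 − 1147/46333·(0.961300+0.945300+0.923700+0.917700))/(1+1147/46333) = 8853/10000 ≈ 0.885300
step 6 [3y] swap r/2=1545/54788: DF=(1 − 1545/54788·(0.961300+0.945300+0.923700+0.917700+0.885300))/(1+1545/54788) = 1691/2000 ≈ 0.845500

1 1/2 9613/10000
2 1 9453/10000
3 3/2 9237/10000
4 2 9177/10000
5 5/2 8853/10000
6 3 1691/2000
s(0.5y) = (1/(9613/10000) − 1)/(1/2) = 774/9613 ≈ 8.0516%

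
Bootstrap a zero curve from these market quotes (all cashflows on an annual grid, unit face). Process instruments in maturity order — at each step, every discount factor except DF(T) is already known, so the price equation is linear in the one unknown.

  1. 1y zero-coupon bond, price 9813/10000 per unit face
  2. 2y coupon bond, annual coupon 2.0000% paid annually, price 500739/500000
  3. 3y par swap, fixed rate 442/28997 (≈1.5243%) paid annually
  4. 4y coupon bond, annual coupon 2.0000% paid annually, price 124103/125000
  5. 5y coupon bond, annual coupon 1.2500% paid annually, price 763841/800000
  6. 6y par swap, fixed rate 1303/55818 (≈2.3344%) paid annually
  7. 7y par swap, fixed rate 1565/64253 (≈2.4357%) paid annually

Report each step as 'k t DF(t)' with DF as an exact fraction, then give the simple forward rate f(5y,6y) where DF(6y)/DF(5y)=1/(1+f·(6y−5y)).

1 1 9813/10000
2 2 4813/5000
3 3 4779/5000
4 4 1833/2000
5 5 8959/10000
6 6 8697/10000
7 7 1687/2000
f(5y,6y) = ((8959/10000)/(8697/10000) − 1)/(1) = 262/8697 ≈ 3.0125%

step 1 [1y] zero: DF = P = 9813/10000 ≈ 0.981300
step 2 [2y] bond c/1=1/50: DF=(500739/500000 − 1/50·(0.981300))/(1+1/50) = 4813/5000 ≈ 0.962600
step 3 [3y] swap r/1=442/28997: DF=(1 − 442/28997·(0.981300+0.962600))/(1+442/28997) = 4779/5000 ≈ 0.955800
step 4 [4y] bond c/1=1/50: DF=(124103/125000 − 1/50·(0.981300+0.962600+0.955800))/(1+1/50) = 1833/2000 ≈ 0.916500
step 5 [5y] bond c/1=1/80: DF=(763841/800000 − 1/80·(0.981300+0.962600+0.955800+0.916500))/(1+1/80) = 8959/10000 ≈ 0.895900
step 6 [6y] swap r/1=1303/55818: DF=(1 − 1303/55818·(0.981300+0.962600+0.955800+0.916500+0.895900))/(1+1303/55818) = 8697/10000 ≈ 0.869700
step 7 [7y] swap r/1=1565/64253: DF=(1 − 1565/64253·(0.981300+0.962600+0.955800+0.916500+0.895900+0.869700))/(1+1565/64253) = 1687/2000 ≈ 0.843500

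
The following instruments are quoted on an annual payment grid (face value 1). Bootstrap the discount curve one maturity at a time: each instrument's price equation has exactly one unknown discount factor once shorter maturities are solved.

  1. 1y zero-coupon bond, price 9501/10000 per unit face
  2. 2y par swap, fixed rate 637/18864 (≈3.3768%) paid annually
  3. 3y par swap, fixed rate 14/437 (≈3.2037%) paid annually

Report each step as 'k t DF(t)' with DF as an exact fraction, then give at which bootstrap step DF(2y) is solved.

1 1 9501/10000
2 2 9363/10000
3 3 569/625
DF(2y) is solved at step 2

step 1 [1y] zero: DF = P = 9501/10000 ≈ 0.950100
step 2 [2y] swap r/1=637/18864: DF=(1 − 637/18864·(0.950100))/(1+637/18864) = 9363/10000 ≈ 0.936300
step 3 [3y] swap r/1=14/437: DF=(1 − 14/437·(0.950100+0.936300))/(1+14/437) = 569/625 ≈ 0.910400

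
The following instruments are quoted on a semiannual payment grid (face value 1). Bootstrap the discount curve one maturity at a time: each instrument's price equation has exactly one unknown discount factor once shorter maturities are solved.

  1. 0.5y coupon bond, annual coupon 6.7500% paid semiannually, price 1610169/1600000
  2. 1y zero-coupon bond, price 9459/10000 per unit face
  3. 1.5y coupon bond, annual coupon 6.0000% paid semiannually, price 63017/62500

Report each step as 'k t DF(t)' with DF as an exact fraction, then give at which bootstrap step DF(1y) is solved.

step 1 [0.5y] bond c/2=27/800: DF=(1610169/1600000 − 27/800·(0))/(1+27/800) = 1947/2000 ≈ 0.973500
step 2 [1y] zero: DF = P = 9459/10000 ≈ 0.945900
step 3 [1.5y] bond c/2=3/100: DF=(63017/62500 − 3/100·(0.973500+0.945900))/(1+3/100) = 923/1000 ≈ 0.923000

1 1/2 1947/2000
2 1 9459/10000
3 3/2 923/1000
DF(1y) is solved at step 2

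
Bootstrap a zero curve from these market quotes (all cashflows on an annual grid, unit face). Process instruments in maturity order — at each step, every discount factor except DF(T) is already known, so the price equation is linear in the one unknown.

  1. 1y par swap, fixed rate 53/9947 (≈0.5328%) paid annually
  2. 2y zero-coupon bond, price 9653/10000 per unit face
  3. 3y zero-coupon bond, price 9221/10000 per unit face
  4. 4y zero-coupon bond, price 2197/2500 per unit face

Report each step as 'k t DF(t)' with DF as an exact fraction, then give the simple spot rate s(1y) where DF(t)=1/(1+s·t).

step 1 [1y] swap r/1=53/9947: DF=(1 − 53/9947·(0))/(1+53/9947) = 9947/10000 ≈ 0.994700
step 2 [2y] zero: DF = P = 9653/10000 ≈ 0.965300
step 3 [3y] zero: DF = P = 9221/10000 ≈ 0.922100
step 4 [4y] zero: DF = P = 2197/2500 ≈ 0.878800

1 1 9947/10000
2 2 9653/10000
3 3 9221/10000
4 4 2197/2500
s(1y) = (1/(9947/10000) − 1)/(1) = 53/9947 ≈ 0.5328%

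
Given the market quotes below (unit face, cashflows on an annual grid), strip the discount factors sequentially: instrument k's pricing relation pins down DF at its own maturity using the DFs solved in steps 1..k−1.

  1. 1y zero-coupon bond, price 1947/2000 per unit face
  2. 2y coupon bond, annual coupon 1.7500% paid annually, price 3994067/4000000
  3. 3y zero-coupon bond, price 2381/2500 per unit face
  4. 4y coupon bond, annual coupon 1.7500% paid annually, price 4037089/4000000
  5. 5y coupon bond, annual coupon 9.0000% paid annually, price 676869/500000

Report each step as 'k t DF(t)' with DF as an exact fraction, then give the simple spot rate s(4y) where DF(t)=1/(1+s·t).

step 1 [1y] zero: DF = P = 1947/2000 ≈ 0.973500
step 2 [2y] bond c/1=7/400: DF=(3994067/4000000 − 7/400·(0.973500))/(1+7/400) = 4823/5000 ≈ 0.964600
step 3 [3y] zero: DF = P = 2381/2500 ≈ 0.952400
step 4 [4y] bond c/1=7/400: DF=(4037089/4000000 − 7/400·(0.973500+0.964600+0.952400))/(1+7/400) = 4711/5000 ≈ 0.942200
step 5 [5y] bond c/1=9/100: DF=(676869/500000 − 9/100·(0.973500+0.964600+0.952400+0.942200))/(1+9/100) = 1851/2000 ≈ 0.925500

1 1 1947/2000
2 2 4823/5000
3 3 2381/2500
4 4 4711/5000
5 5 1851/2000
s(4y) = (1/(4711/5000) − 1)/(4) = 289/18844 ≈ 1.5336%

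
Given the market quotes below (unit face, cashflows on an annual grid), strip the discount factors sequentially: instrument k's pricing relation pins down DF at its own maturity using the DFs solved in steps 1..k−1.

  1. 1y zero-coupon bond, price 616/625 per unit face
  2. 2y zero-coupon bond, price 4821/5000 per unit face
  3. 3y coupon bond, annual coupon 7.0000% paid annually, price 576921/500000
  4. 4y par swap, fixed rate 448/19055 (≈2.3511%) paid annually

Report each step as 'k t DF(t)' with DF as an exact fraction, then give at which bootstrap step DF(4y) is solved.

step 1 [1y] zero: DF = P = 616/625 ≈ 0.985600
step 2 [2y] zero: DF = P = 4821/5000 ≈ 0.964200
step 3 [3y] bond c/1=7/100: DF=(576921/500000 − 7/100·(0.985600+0.964200))/(1+7/100) = 2377/2500 ≈ 0.950800
step 4 [4y] swap r/1=448/19055: DF=(1 − 448/19055·(0.985600+0.964200+0.950800))/(1+448/19055) = 569/625 ≈ 0.910400

1 1 616/625
2 2 4821/5000
3 3 2377/2500
4 4 569/625
DF(4y) is solved at step 4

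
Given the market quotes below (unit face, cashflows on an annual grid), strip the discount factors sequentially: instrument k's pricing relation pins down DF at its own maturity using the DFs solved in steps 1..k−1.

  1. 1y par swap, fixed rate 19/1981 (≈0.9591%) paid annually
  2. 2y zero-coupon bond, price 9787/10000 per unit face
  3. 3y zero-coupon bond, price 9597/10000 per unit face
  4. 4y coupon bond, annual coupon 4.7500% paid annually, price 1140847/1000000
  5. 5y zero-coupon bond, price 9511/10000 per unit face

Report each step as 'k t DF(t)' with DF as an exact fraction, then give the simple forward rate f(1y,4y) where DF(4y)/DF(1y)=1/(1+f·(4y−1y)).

1 1 1981/2000
2 2 9787/10000
3 3 9597/10000
4 4 9563/10000
5 5 9511/10000
f(1y,4y) = ((1981/2000)/(9563/10000) − 1)/(3) = 114/9563 ≈ 1.1921%

step 1 [1y] swap r/1=19/1981: DF=(1 − 19/1981·(0))/(1+19/1981) = 1981/2000 ≈ 0.990500
step 2 [2y] zero: DF = P = 9787/10000 ≈ 0.978700
step 3 [3y] zero: DF = P = 9597/10000 ≈ 0.959700
step 4 [4y] bond c/1=19/400: DF=(1140847/1000000 − 19/400·(0.990500+0.978700+0.959700))/(1+19/400) = 9563/10000 ≈ 0.956300
step 5 [5y] zero: DF = P = 9511/10000 ≈ 0.951100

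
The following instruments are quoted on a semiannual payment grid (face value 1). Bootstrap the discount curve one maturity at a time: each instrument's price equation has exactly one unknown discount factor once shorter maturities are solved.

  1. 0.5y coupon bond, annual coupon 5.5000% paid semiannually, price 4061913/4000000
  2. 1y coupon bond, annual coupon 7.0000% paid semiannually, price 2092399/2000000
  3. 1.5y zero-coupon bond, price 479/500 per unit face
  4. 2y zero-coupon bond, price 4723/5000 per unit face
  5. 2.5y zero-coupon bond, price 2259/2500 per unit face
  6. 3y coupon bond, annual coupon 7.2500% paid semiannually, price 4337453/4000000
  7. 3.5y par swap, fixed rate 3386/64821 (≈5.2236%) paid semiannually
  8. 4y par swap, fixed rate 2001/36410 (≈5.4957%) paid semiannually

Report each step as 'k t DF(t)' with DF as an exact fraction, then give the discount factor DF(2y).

1 1/2 9883/10000
2 1 4887/5000
3 3/2 479/500
4 2 4723/5000
5 5/2 2259/2500
6 3 1759/2000
7 7/2 8307/10000
8 4 7999/10000
DF(2y) = 4723/5000 ≈ 0.944600

step 1 [0.5y] bond c/2=11/400: DF=(4061913/4000000 − 11/400·(0))/(1+11/400) = 9883/10000 ≈ 0.988300
step 2 [1y] bond c/2=7/200: DF=(2092399/2000000 − 7/200·(0.988300))/(1+7/200) = 4887/5000 ≈ 0.977400
step 3 [1.5y] zero: DF = P = 479/500 ≈ 0.958000
step 4 [2y] zero: DF = P = 4723/5000 ≈ 0.944600
step 5 [2.5y] zero: DF = P = 2259/2500 ≈ 0.903600
step 6 [3y] bond c/2=29/800: DF=(4337453/4000000 − 29/800·(0.988300+0.977400+0.958000+0.944600+0.903600))/(1+29/800) = 1759/2000 ≈ 0.879500
step 7 [3.5y] swap r/2=1693/64821: DF=(1 − 1693/64821·(0.988300+0.977400+0.958000+0.944600+0.903600+0.879500))/(1+1693/64821) = 8307/10000 ≈ 0.830700
step 8 [4y] swap r/2=2001/72820: DF=(1 − 2001/72820·(0.988300+0.977400+0.958000+0.944600+0.903600+0.879500+0.830700))/(1+2001/72820) = 7999/10000 ≈ 0.799900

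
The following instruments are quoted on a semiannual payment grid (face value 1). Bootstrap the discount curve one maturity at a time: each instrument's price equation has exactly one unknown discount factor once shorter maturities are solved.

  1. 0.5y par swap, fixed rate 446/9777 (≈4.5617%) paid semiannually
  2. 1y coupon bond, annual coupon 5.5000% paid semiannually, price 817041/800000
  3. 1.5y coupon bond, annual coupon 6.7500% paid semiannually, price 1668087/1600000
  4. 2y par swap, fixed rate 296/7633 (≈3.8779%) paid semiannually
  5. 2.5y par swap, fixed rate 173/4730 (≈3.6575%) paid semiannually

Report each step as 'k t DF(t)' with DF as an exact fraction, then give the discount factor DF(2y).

step 1 [0.5y] swap r/2=223/9777: DF=(1 − 223/9777·(0))/(1+223/9777) = 9777/10000 ≈ 0.977700
step 2 [1y] bond c/2=11/400: DF=(817041/800000 − 11/400·(0.977700))/(1+11/400) = 4839/5000 ≈ 0.967800
step 3 [1.5y] bond c/2=27/800: DF=(1668087/1600000 − 27/800·(0.977700+0.967800))/(1+27/800) = 189/200 ≈ 0.945000
step 4 [2y] swap r/2=148/7633: DF=(1 − 148/7633·(0.977700+0.967800+0.945000))/(1+148/7633) = 463/500 ≈ 0.926000
step 5 [2.5y] swap r/2=173/9460: DF=(1 − 173/9460·(0.977700+0.967800+0.945000+0.926000))/(1+173/9460) = 1827/2000 ≈ 0.913500

1 1/2 9777/10000
2 1 4839/5000
3 3/2 189/200
4 2 463/500
5 5/2 1827/2000
DF(2y) = 463/500 ≈ 0.926000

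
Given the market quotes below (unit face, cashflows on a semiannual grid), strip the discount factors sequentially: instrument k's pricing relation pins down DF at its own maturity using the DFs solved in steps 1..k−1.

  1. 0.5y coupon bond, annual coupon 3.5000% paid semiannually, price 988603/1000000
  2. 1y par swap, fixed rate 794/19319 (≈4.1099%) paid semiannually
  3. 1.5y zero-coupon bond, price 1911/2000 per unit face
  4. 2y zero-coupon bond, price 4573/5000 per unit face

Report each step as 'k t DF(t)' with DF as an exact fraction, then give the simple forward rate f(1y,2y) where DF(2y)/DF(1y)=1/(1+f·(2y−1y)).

step 1 [0.5y] bond c/2=7/400: DF=(988603/1000000 − 7/400·(0))/(1+7/400) = 2429/2500 ≈ 0.971600
step 2 [1y] swap r/2=397/19319: DF=(1 − 397/19319·(0.971600))/(1+397/19319) = 9603/10000 ≈ 0.960300
step 3 [1.5y] zero: DF = P = 1911/2000 ≈ 0.955500
step 4 [2y] zero: DF = P = 4573/5000 ≈ 0.914600

1 1/2 2429/2500
2 1 9603/10000
3 3/2 1911/2000
4 2 4573/5000
f(1y,2y) = ((9603/10000)/(4573/5000) − 1)/(1) = 457/9146 ≈ 4.9967%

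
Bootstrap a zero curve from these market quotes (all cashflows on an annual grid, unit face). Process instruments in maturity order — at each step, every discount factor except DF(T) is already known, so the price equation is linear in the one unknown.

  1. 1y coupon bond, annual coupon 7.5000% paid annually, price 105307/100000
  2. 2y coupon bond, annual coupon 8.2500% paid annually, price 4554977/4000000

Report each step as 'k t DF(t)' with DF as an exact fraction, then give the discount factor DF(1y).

step 1 [1y] bond c/1=3/40: DF=(105307/100000 − 3/40·(0))/(1+3/40) = 2449/2500 ≈ 0.979600
step 2 [2y] bond c/1=33/400: DF=(4554977/4000000 − 33/400·(0.979600))/(1+33/400) = 9773/10000 ≈ 0.977300

1 1 2449/2500
2 2 9773/10000
DF(1y) = 2449/2500 ≈ 0.979600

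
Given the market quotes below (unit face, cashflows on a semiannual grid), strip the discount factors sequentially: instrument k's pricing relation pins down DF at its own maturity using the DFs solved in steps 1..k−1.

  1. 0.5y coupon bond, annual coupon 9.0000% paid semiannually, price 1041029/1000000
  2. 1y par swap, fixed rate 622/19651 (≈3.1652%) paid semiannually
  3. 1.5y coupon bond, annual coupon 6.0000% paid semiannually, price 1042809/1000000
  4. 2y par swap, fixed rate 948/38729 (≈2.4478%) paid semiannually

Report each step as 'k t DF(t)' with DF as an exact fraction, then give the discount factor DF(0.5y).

1 1/2 4981/5000
2 1 9689/10000
3 3/2 597/625
4 2 4763/5000
DF(0.5y) = 4981/5000 ≈ 0.996200

step 1 [0.5y] bond c/2=9/200: DF=(1041029/1000000 − 9/200·(0))/(1+9/200) = 4981/5000 ≈ 0.996200
step 2 [1y] swap r/2=311/19651: DF=(1 − 311/19651·(0.996200))/(1+311/19651) = 9689/10000 ≈ 0.968900
step 3 [1.5y] bond c/2=3/100: DF=(1042809/1000000 − 3/100·(0.996200+0.968900))/(1+3/100) = 597/625 ≈ 0.955200
step 4 [2y] swap r/2=474/38729: DF=(1 − 474/38729·(0.996200+0.968900+0.955200))/(1+474/38729) = 4763/5000 ≈ 0.952600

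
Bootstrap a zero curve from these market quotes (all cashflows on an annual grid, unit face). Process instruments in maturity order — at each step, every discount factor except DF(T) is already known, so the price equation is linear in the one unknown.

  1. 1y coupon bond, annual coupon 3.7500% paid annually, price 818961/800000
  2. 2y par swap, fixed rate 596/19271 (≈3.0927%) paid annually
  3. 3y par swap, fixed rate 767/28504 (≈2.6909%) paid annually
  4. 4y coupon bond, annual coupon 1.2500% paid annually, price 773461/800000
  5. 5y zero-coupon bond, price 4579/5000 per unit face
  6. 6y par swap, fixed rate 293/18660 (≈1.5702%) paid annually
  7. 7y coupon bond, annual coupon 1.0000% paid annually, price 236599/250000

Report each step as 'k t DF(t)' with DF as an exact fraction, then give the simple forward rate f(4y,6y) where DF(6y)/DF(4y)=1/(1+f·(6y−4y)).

step 1 [1y] bond c/1=3/80: DF=(818961/800000 − 3/80·(0))/(1+3/80) = 9867/10000 ≈ 0.986700
step 2 [2y] swap r/1=596/19271: DF=(1 − 596/19271·(0.986700))/(1+596/19271) = 2351/2500 ≈ 0.940400
step 3 [3y] swap r/1=767/28504: DF=(1 − 767/28504·(0.986700+0.940400))/(1+767/28504) = 9233/10000 ≈ 0.923300
step 4 [4y] bond c/1=1/80: DF=(773461/800000 − 1/80·(0.986700+0.940400+0.923300))/(1+1/80) = 9197/10000 ≈ 0.919700
step 5 [5y] zero: DF = P = 4579/5000 ≈ 0.915800
step 6 [6y] swap r/1=293/18660: DF=(1 − 293/18660·(0.986700+0.940400+0.923300+0.919700+0.915800))/(1+293/18660) = 9121/10000 ≈ 0.912100
step 7 [7y] bond c/1=1/100: DF=(236599/250000 − 1/100·(0.986700+0.940400+0.923300+0.919700+0.915800+0.912100))/(1+1/100) = 551/625 ≈ 0.881600

1 1 9867/10000
2 2 2351/2500
3 3 9233/10000
4 4 9197/10000
5 5 4579/5000
6 6 9121/10000
7 7 551/625
f(4y,6y) = ((9197/10000)/(9121/10000) − 1)/(2) = 38/9121 ≈ 0.4166%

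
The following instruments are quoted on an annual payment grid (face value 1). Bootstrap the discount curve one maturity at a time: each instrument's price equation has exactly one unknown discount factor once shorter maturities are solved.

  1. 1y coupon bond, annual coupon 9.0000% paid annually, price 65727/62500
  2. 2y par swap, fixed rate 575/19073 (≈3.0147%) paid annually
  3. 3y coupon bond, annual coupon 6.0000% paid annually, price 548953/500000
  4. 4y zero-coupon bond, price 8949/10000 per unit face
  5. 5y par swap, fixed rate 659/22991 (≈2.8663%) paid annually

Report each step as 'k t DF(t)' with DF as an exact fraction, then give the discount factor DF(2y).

1 1 603/625
2 2 377/400
3 3 4639/5000
4 4 8949/10000
5 5 4341/5000
DF(2y) = 377/400 ≈ 0.942500

step 1 [1y] bond c/1=9/100: DF=(65727/62500 − 9/100·(0))/(1+9/100) = 603/625 ≈ 0.964800
step 2 [2y] swap r/1=575/19073: DF=(1 − 575/19073·(0.964800))/(1+575/19073) = 377/400 ≈ 0.942500
step 3 [3y] bond c/1=3/50: DF=(548953/500000 − 3/50·(0.964800+0.942500))/(1+3/50) = 4639/5000 ≈ 0.927800
step 4 [4y] zero: DF = P = 8949/10000 ≈ 0.894900
step 5 [5y] swap r/1=659/22991: DF=(1 − 659/22991·(0.964800+0.942500+0.927800+0.894900))/(1+659/22991) = 4341/5000 ≈ 0.868200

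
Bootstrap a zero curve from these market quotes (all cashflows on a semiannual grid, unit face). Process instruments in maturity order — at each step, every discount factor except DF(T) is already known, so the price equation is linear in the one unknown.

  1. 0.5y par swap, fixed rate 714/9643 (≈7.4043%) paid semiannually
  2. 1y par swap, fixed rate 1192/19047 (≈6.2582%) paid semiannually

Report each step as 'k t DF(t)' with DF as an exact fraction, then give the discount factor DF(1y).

1 1/2 9643/10000
2 1 2351/2500
DF(1y) = 2351/2500 ≈ 0.940400

step 1 [0.5y] swap r/2=357/9643: DF=(1 − 357/9643·(0))/(1+357/9643) = 9643/10000 ≈ 0.964300
step 2 [1y] swap r/2=596/19047: DF=(1 − 596/19047·(0.964300))/(1+596/19047) = 2351/2500 ≈ 0.940400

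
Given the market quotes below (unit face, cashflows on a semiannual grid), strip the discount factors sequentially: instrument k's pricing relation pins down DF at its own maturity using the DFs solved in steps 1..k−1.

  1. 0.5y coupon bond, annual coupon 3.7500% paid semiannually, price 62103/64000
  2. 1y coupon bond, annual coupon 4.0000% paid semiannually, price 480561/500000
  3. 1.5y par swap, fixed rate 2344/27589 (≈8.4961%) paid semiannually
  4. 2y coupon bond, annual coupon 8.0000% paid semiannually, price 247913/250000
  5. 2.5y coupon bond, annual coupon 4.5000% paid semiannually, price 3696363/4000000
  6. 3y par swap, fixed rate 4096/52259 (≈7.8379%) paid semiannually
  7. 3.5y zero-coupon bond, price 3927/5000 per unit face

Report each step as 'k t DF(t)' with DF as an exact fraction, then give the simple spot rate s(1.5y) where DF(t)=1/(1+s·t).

1 1/2 381/400
2 1 2309/2500
3 3/2 2207/2500
4 2 4237/5000
5 5/2 2061/2500
6 3 497/625
7 7/2 3927/5000
s(1.5y) = (1/(2207/2500) − 1)/(3/2) = 586/6621 ≈ 8.8506%

step 1 [0.5y] bond c/2=3/160: DF=(62103/64000 − 3/160·(0))/(1+3/160) = 381/400 ≈ 0.952500
step 2 [1y] bond c/2=1/50: DF=(480561/500000 − 1/50·(0.952500))/(1+1/50) = 2309/2500 ≈ 0.923600
step 3 [1.5y] swap r/2=1172/27589: DF=(1 − 1172/27589·(0.952500+0.923600))/(1+1172/27589) = 2207/2500 ≈ 0.882800
step 4 [2y] bond c/2=1/25: DF=(247913/250000 − 1/25·(0.952500+0.923600+0.882800))/(1+1/25) = 4237/5000 ≈ 0.847400
step 5 [2.5y] bond c/2=9/400: DF=(3696363/4000000 − 9/400·(0.952500+0.923600+0.882800+0.847400))/(1+9/400) = 2061/2500 ≈ 0.824400
step 6 [3y] swap r/2=2048/52259: DF=(1 − 2048/52259·(0.952500+0.923600+0.882800+0.847400+0.824400))/(1+2048/52259) = 497/625 ≈ 0.795200
step 7 [3.5y] zero: DF = P = 3927/5000 ≈ 0.785400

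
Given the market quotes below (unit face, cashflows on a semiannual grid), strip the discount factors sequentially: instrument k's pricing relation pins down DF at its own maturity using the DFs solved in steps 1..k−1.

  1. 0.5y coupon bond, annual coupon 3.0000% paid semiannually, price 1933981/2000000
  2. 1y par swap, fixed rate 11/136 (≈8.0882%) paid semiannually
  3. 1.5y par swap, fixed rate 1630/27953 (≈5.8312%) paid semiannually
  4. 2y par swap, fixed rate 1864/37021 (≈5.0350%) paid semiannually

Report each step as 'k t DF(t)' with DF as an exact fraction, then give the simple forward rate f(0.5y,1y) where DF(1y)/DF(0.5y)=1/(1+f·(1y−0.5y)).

step 1 [0.5y] bond c/2=3/200: DF=(1933981/2000000 − 3/200·(0))/(1+3/200) = 9527/10000 ≈ 0.952700
step 2 [1y] swap r/2=11/272: DF=(1 − 11/272·(0.952700))/(1+11/272) = 9241/10000 ≈ 0.924100
step 3 [1.5y] swap r/2=815/27953: DF=(1 − 815/27953·(0.952700+0.924100))/(1+815/27953) = 1837/2000 ≈ 0.918500
step 4 [2y] swap r/2=932/37021: DF=(1 − 932/37021·(0.952700+0.924100+0.918500))/(1+932/37021) = 2267/2500 ≈ 0.906800

1 1/2 9527/10000
2 1 9241/10000
3 3/2 1837/2000
4 2 2267/2500
f(0.5y,1y) = ((9527/10000)/(9241/10000) − 1)/(1/2) = 572/9241 ≈ 6.1898%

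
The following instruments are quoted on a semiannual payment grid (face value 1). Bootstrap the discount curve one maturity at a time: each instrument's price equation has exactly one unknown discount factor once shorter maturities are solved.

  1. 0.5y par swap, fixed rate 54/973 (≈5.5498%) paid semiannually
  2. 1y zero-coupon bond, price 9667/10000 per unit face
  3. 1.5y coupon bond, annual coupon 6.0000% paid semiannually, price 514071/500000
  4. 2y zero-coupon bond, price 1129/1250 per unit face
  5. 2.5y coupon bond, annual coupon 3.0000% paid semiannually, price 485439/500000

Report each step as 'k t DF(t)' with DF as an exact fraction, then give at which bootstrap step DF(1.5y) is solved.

step 1 [0.5y] swap r/2=27/973: DF=(1 − 27/973·(0))/(1+27/973) = 973/1000 ≈ 0.973000
step 2 [1y] zero: DF = P = 9667/10000 ≈ 0.966700
step 3 [1.5y] bond c/2=3/100: DF=(514071/500000 − 3/100·(0.973000+0.966700))/(1+3/100) = 9417/10000 ≈ 0.941700
step 4 [2y] zero: DF = P = 1129/1250 ≈ 0.903200
step 5 [2.5y] bond c/2=3/200: DF=(485439/500000 − 3/200·(0.973000+0.966700+0.941700+0.903200))/(1+3/200) = 4503/5000 ≈ 0.900600

1 1/2 973/1000
2 1 9667/10000
3 3/2 9417/10000
4 2 1129/1250
5 5/2 4503/5000
DF(1.5y) is solved at step 3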